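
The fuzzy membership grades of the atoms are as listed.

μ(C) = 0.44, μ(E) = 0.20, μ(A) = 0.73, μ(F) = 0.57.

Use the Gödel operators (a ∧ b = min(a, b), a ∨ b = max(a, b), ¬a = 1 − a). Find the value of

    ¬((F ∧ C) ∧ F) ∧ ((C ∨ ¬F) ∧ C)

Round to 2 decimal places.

0.44

F ∧ C = min(a, b) on (0.57, 0.44) = 0.44
(F ∧ C) ∧ F = min(a, b) on (0.44, 0.57) = 0.44
¬((F ∧ C) ∧ F) = 1 − 0.44 = 0.56
¬F = 1 − 0.57 = 0.43
C ∨ ¬F = max(a, b) on (0.44, 0.43) = 0.44
(C ∨ ¬F) ∧ C = min(a, b) on (0.44, 0.44) = 0.44
¬((F ∧ C) ∧ F) ∧ ((C ∨ ¬F) ∧ C) = min(a, b) on (0.56, 0.44) = 0.44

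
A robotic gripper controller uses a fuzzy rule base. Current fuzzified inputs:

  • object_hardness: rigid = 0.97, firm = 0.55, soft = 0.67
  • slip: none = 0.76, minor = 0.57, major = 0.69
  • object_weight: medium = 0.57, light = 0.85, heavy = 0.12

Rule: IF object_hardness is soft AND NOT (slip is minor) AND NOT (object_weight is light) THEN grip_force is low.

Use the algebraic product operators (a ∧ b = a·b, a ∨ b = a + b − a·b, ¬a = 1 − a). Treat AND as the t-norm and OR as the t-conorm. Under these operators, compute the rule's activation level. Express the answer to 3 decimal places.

0.043

firing strength: soft=0.67, ¬minor=1−0.57=0.43, ¬light=1−0.85=0.15; AND[a·b] → w = 0.0432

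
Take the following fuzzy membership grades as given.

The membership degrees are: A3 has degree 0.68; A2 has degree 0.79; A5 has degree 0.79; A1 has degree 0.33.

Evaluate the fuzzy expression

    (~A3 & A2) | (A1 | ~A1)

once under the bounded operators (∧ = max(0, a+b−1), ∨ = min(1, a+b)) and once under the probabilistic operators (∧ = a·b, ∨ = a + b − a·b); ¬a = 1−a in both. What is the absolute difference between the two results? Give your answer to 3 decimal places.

Under bounded:
  ~A3 = 1 − 0.68 = 0.32
  ~A3 & A2 = max(0, a+b−1) on (0.32, 0.79) = 0.11
  ~A1 = 1 − 0.33 = 0.67
  A1 | ~A1 = min(1, a+b) on (0.33, 0.67) = 1.00
  (~A3 & A2) | (A1 | ~A1) = min(1, a+b) on (0.11, 1.00) = 1.00
  → value = 1.0000
Under probabilistic:
  ~A3 = 1 − 0.6800 = 0.3200
  ~A3 & A2 = a·b on (0.3200, 0.7900) = 0.2528
  ~A1 = 1 − 0.3300 = 0.6700
  A1 | ~A1 = a + b − a·b on (0.3300, 0.6700) = 0.7789
  (~A3 & A2) | (A1 | ~A1) = a + b − a·b on (0.2528, 0.7789) = 0.8348
  → value = 0.8348
|1.0000 − 0.8348| = 0.165

0.165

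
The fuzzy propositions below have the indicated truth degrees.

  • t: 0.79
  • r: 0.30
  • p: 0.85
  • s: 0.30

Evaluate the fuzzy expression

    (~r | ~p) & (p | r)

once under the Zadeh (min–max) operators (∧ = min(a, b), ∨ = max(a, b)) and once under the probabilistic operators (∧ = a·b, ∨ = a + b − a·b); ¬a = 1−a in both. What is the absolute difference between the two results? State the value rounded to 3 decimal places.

0.033

Under Zadeh (min–max):
  ~r = 1 − 0.30 = 0.70
  ~p = 1 − 0.85 = 0.15
  ~r | ~p = max(a, b) on (0.70, 0.15) = 0.70
  p | r = max(a, b) on (0.85, 0.30) = 0.85
  (~r | ~p) & (p | r) = min(a, b) on (0.70, 0.85) = 0.70
  → value = 0.7000
Under probabilistic:
  ~r = 1 − 0.3000 = 0.7000
  ~p = 1 − 0.8500 = 0.1500
  ~r | ~p = a + b − a·b on (0.7000, 0.1500) = 0.7450
  p | r = a + b − a·b on (0.8500, 0.3000) = 0.8950
  (~r | ~p) & (p | r) = a·b on (0.7450, 0.8950) = 0.6668
  → value = 0.6668
|0.7000 − 0.6668| = 0.033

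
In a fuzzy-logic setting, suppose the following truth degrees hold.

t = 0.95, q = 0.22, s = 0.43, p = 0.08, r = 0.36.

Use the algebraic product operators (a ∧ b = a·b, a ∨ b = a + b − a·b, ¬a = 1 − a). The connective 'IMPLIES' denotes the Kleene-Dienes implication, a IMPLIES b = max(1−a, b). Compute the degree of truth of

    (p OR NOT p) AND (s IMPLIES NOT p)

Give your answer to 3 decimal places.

NOT p = 1 − 0.0800 = 0.9200
p OR NOT p = a + b − a·b on (0.0800, 0.9200) = 0.9264
NOT p = 1 − 0.0800 = 0.9200
s IMPLIES NOT p  [Kleene-Dienes: max(1−a, b)] with a=0.4300, b=0.9200 → 0.9200
(p OR NOT p) AND (s IMPLIES NOT p) = a·b on (0.9264, 0.9200) = 0.8523

0.852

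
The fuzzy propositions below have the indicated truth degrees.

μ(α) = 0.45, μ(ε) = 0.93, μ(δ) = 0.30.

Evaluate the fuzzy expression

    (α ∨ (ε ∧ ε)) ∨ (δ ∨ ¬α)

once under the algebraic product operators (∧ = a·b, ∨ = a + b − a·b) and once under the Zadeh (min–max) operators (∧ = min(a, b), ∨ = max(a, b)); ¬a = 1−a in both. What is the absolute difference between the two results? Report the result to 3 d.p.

0.047

Under algebraic product:
  ε ∧ ε = a·b on (0.9300, 0.9300) = 0.8649
  α ∨ (ε ∧ ε) = a + b − a·b on (0.4500, 0.8649) = 0.9257
  ¬α = 1 − 0.4500 = 0.5500
  δ ∨ ¬α = a + b − a·b on (0.3000, 0.5500) = 0.6850
  (α ∨ (ε ∧ ε)) ∨ (δ ∨ ¬α) = a + b − a·b on (0.9257, 0.6850) = 0.9766
  → value = 0.9766
Under Zadeh (min–max):
  ε ∧ ε = min(a, b) on (0.93, 0.93) = 0.93
  α ∨ (ε ∧ ε) = max(a, b) on (0.45, 0.93) = 0.93
  ¬α = 1 − 0.45 = 0.55
  δ ∨ ¬α = max(a, b) on (0.30, 0.55) = 0.55
  (α ∨ (ε ∧ ε)) ∨ (δ ∨ ¬α) = max(a, b) on (0.93, 0.55) = 0.93
  → value = 0.9300
|0.9766 − 0.9300| = 0.047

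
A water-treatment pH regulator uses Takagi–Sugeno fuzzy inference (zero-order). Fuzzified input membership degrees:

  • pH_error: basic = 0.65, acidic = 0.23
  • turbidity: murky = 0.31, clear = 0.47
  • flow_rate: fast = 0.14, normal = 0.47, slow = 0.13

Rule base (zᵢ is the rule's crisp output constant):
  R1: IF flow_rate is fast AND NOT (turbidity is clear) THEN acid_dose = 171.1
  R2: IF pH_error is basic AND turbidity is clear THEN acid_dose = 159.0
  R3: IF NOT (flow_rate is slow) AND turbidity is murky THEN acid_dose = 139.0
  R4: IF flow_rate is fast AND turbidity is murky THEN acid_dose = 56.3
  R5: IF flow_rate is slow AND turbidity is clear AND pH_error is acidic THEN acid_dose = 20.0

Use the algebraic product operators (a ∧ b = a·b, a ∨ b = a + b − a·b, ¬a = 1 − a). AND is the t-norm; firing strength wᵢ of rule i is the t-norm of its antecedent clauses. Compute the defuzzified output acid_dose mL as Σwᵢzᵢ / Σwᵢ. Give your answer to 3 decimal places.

R1 (z=171.1): fast=0.14, ¬clear=1−0.47=0.53; AND[a·b] → w = 0.0742
R2 (z=159.0): basic=0.65, clear=0.47; AND[a·b] → w = 0.3055
R3 (z=139.0): ¬slow=1−0.13=0.87, murky=0.31; AND[a·b] → w = 0.2697
R4 (z=56.3): fast=0.14, murky=0.31; AND[a·b] → w = 0.0434
R5 (z=20.0): slow=0.13, clear=0.47, acidic=0.23; AND[a·b] → w = 0.0141
Weighted average = (0.0742·171.1 + 0.3055·159.0 + 0.2697·139.0 + 0.0434·56.3 + 0.0141·20.0) / (0.0742 + 0.3055 + 0.2697 + 0.0434 + 0.0141)
  = 101.4829 / 0.7069 = 143.570

143.570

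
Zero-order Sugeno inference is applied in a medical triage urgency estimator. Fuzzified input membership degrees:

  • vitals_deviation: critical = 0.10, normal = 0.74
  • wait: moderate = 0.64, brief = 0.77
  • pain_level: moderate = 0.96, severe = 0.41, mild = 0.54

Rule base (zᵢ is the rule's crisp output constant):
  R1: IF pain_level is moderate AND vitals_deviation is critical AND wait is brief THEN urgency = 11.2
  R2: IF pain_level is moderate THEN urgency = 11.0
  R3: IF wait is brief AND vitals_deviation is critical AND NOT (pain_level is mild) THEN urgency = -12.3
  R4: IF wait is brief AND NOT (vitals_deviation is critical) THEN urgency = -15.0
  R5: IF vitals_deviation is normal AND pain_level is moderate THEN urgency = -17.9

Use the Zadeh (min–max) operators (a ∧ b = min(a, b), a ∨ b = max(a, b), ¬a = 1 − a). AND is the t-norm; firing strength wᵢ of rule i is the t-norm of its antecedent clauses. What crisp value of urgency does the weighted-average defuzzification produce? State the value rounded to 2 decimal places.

-5.37

R1 (z=11.2): moderate=0.96, critical=0.10, brief=0.77; AND[min(a, b)] → w = 0.10
R2 (z=11.0): moderate=0.96 → w = 0.96
R3 (z=-12.3): brief=0.77, critical=0.10, ¬mild=1−0.54=0.46; AND[min(a, b)] → w = 0.10
R4 (z=-15.0): brief=0.77, ¬critical=1−0.10=0.90; AND[min(a, b)] → w = 0.77
R5 (z=-17.9): normal=0.74, moderate=0.96; AND[min(a, b)] → w = 0.74
Weighted average = (0.10·11.2 + 0.96·11.0 + 0.10·-12.3 + 0.77·-15.0 + 0.74·-17.9) / (0.10 + 0.96 + 0.10 + 0.77 + 0.74)
  = -14.3460 / 2.6700 = -5.37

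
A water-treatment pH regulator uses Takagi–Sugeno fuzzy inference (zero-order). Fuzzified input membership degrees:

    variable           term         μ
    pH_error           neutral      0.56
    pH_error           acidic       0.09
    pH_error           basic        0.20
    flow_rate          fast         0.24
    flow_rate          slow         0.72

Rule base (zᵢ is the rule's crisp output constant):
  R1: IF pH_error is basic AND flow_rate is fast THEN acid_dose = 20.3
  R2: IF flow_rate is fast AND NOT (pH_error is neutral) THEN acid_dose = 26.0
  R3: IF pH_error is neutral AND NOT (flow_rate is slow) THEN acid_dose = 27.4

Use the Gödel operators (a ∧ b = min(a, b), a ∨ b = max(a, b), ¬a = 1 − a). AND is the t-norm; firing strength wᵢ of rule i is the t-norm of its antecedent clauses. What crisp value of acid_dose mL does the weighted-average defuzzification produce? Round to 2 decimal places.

R1 (z=20.3): basic=0.20, fast=0.24; AND[min(a, b)] → w = 0.20
R2 (z=26.0): fast=0.24, ¬neutral=1−0.56=0.44; AND[min(a, b)] → w = 0.24
R3 (z=27.4): neutral=0.56, ¬slow=1−0.72=0.28; AND[min(a, b)] → w = 0.28
Weighted average = (0.20·20.3 + 0.24·26.0 + 0.28·27.4) / (0.20 + 0.24 + 0.28)
  = 17.9720 / 0.7200 = 24.96

24.96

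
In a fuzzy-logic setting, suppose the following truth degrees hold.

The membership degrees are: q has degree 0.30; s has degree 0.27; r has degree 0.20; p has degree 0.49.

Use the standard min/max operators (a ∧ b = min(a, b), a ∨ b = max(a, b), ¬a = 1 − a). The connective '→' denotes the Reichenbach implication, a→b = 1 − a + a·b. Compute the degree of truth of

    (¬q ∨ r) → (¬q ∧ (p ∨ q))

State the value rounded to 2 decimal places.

0.64

¬q = 1 − 0.30 = 0.70
¬q ∨ r = max(a, b) on (0.70, 0.20) = 0.70
¬q = 1 − 0.30 = 0.70
p ∨ q = max(a, b) on (0.49, 0.30) = 0.49
¬q ∧ (p ∨ q) = min(a, b) on (0.70, 0.49) = 0.49
(¬q ∨ r) → (¬q ∧ (p ∨ q))  [Reichenbach: 1 − a + a·b] with a=0.70, b=0.49 → 0.64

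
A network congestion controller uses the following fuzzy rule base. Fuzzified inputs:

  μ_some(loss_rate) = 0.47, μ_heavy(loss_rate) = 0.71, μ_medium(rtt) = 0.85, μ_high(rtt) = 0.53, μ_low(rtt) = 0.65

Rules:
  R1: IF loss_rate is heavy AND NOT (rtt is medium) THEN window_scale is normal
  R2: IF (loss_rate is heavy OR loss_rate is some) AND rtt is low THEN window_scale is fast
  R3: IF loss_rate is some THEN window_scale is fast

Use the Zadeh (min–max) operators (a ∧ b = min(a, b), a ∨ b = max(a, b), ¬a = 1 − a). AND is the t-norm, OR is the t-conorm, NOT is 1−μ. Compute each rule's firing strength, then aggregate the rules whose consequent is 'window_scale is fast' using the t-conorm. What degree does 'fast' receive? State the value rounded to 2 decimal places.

0.65

R1: heavy=0.71, ¬medium=1−0.85=0.15; AND[min(a, b)] → w = 0.15
R2: (heavy=0.71 OR some=0.47) = 0.71; AND[min(a, b)] with low=0.65 → w = 0.65
R3: some=0.47 → w = 0.47
Rules with consequent 'fast': {R2, R3} → strengths 0.65, 0.47
Aggregate via t-conorm [max(a, b)]: 0.65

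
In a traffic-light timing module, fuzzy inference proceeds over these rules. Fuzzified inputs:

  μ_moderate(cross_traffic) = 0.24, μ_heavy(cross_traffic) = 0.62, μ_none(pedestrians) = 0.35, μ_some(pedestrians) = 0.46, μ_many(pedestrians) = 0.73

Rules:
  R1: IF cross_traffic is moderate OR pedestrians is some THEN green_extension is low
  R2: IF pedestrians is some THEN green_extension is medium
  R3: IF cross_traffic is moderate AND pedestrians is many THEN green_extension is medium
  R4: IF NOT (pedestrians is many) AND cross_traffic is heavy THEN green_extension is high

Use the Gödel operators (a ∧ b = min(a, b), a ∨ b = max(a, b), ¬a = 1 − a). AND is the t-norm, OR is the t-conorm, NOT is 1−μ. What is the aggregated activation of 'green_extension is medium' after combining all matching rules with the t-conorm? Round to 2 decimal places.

R1: moderate=0.24, some=0.46; OR[max(a, b)] → w = 0.46
R2: some=0.46 → w = 0.46
R3: moderate=0.24, many=0.73; AND[min(a, b)] → w = 0.24
R4: ¬many=1−0.73=0.27, heavy=0.62; AND[min(a, b)] → w = 0.27
Rules with consequent 'medium': {R2, R3} → strengths 0.46, 0.24
Aggregate via t-conorm [max(a, b)]: 0.46

0.46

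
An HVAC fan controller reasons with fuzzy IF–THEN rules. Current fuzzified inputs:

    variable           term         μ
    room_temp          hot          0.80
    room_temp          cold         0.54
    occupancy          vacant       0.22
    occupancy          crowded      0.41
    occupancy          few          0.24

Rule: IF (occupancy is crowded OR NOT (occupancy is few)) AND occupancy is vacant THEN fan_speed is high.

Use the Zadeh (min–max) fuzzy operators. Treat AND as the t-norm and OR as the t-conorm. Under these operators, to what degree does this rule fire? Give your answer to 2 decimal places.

firing strength: (crowded=0.41 OR ¬few=1−0.24=0.76) = 0.76; AND[min(a, b)] with vacant=0.22 → w = 0.22

0.22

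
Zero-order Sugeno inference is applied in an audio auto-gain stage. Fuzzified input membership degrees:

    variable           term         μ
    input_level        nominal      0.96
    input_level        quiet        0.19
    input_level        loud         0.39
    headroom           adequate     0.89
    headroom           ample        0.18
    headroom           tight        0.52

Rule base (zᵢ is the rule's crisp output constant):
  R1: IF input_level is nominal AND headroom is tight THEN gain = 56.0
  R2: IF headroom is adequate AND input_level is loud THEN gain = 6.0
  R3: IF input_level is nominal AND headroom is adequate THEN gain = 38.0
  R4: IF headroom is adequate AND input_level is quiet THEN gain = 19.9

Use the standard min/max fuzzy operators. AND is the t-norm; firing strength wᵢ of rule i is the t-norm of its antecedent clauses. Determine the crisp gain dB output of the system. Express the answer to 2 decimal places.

R1 (z=56.0): nominal=0.96, tight=0.52; AND[min(a, b)] → w = 0.52
R2 (z=6.0): adequate=0.89, loud=0.39; AND[min(a, b)] → w = 0.39
R3 (z=38.0): nominal=0.96, adequate=0.89; AND[min(a, b)] → w = 0.89
R4 (z=19.9): adequate=0.89, quiet=0.19; AND[min(a, b)] → w = 0.19
Weighted average = (0.52·56.0 + 0.39·6.0 + 0.89·38.0 + 0.19·19.9) / (0.52 + 0.39 + 0.89 + 0.19)
  = 69.0610 / 1.9900 = 34.70

34.70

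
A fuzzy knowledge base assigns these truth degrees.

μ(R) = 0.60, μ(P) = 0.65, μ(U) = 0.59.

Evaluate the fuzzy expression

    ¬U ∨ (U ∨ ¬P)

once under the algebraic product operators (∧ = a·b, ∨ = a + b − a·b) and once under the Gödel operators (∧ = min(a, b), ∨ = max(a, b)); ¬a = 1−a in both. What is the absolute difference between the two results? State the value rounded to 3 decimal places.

Under algebraic product:
  ¬U = 1 − 0.5900 = 0.4100
  ¬P = 1 − 0.6500 = 0.3500
  U ∨ ¬P = a + b − a·b on (0.5900, 0.3500) = 0.7335
  ¬U ∨ (U ∨ ¬P) = a + b − a·b on (0.4100, 0.7335) = 0.8428
  → value = 0.8428
Under Gödel:
  ¬U = 1 − 0.59 = 0.41
  ¬P = 1 − 0.65 = 0.35
  U ∨ ¬P = max(a, b) on (0.59, 0.35) = 0.59
  ¬U ∨ (U ∨ ¬P) = max(a, b) on (0.41, 0.59) = 0.59
  → value = 0.5900
|0.8428 − 0.5900| = 0.253

0.253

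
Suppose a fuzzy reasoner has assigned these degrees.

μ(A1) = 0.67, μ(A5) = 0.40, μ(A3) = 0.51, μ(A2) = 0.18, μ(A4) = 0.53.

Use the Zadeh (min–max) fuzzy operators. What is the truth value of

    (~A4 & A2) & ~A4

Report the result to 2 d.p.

~A4 = 1 − 0.53 = 0.47
~A4 & A2 = min(a, b) on (0.47, 0.18) = 0.18
~A4 = 1 − 0.53 = 0.47
(~A4 & A2) & ~A4 = min(a, b) on (0.18, 0.47) = 0.18

0.18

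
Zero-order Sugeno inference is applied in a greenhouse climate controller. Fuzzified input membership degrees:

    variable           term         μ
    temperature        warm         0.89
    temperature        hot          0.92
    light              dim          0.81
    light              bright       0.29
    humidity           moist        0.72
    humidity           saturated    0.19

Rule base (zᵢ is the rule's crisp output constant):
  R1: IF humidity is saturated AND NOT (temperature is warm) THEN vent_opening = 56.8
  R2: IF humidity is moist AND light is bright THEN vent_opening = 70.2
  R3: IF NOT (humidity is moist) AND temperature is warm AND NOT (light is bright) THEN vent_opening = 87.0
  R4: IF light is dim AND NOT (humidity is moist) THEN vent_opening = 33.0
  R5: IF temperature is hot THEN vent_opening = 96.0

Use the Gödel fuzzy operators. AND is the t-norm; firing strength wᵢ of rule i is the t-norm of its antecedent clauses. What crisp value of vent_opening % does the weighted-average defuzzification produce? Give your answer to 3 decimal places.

R1 (z=56.8): saturated=0.19, ¬warm=1−0.89=0.11; AND[min(a, b)] → w = 0.11
R2 (z=70.2): moist=0.72, bright=0.29; AND[min(a, b)] → w = 0.29
R3 (z=87.0): ¬moist=1−0.72=0.28, warm=0.89, ¬bright=1−0.29=0.71; AND[min(a, b)] → w = 0.28
R4 (z=33.0): dim=0.81, ¬moist=1−0.72=0.28; AND[min(a, b)] → w = 0.28
R5 (z=96.0): hot=0.92 → w = 0.92
Weighted average = (0.11·56.8 + 0.29·70.2 + 0.28·87.0 + 0.28·33.0 + 0.92·96.0) / (0.11 + 0.29 + 0.28 + 0.28 + 0.92)
  = 148.5260 / 1.8800 = 79.003

79.003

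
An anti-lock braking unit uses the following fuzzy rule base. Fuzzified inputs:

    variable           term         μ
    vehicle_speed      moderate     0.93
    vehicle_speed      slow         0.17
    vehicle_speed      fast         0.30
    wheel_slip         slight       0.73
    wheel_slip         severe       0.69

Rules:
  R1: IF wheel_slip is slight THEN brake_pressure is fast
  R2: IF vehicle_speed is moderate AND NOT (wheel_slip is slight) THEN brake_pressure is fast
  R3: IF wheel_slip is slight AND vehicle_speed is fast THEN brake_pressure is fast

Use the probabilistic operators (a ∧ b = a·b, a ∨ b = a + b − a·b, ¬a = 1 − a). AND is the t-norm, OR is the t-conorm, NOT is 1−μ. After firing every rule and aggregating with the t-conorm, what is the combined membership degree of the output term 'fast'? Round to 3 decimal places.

0.842

R1: slight=0.73 → w = 0.7300
R2: moderate=0.93, ¬slight=1−0.73=0.27; AND[a·b] → w = 0.2511
R3: slight=0.73, fast=0.30; AND[a·b] → w = 0.2190
Rules with consequent 'fast': {R1, R2, R3} → strengths 0.7300, 0.2511, 0.2190
Aggregate via t-conorm [a + b − a·b]: 0.8421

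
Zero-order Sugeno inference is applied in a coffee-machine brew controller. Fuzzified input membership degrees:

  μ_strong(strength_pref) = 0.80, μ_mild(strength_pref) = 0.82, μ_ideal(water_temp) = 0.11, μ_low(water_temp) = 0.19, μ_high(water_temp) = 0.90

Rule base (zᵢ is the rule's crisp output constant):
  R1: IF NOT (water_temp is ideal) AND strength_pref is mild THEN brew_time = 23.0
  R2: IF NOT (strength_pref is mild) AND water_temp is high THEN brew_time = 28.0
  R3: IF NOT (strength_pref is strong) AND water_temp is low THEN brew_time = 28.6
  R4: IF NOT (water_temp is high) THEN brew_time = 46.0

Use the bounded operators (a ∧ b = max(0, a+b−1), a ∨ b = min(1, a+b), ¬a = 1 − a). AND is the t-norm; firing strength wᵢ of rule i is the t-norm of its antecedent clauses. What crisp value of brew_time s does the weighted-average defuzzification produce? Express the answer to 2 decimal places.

26.03

R1 (z=23.0): ¬ideal=1−0.11=0.89, mild=0.82; AND[max(0, a+b−1)] → w = 0.71
R2 (z=28.0): ¬mild=1−0.82=0.18, high=0.90; AND[max(0, a+b−1)] → w = 0.08
R3 (z=28.6): ¬strong=1−0.80=0.20, low=0.19; AND[max(0, a+b−1)] → w = 0.00
R4 (z=46.0): ¬high=1−0.90=0.10 → w = 0.10
Weighted average = (0.71·23.0 + 0.08·28.0 + 0.00·28.6 + 0.10·46.0) / (0.71 + 0.08 + 0.00 + 0.10)
  = 23.1700 / 0.8900 = 26.03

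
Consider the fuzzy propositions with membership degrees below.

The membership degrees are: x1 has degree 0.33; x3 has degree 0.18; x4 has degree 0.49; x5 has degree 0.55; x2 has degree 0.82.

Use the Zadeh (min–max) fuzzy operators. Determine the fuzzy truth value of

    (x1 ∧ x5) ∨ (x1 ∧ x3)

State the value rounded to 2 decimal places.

x1 ∧ x5 = min(a, b) on (0.33, 0.55) = 0.33
x1 ∧ x3 = min(a, b) on (0.33, 0.18) = 0.18
(x1 ∧ x5) ∨ (x1 ∧ x3) = max(a, b) on (0.33, 0.18) = 0.33

0.33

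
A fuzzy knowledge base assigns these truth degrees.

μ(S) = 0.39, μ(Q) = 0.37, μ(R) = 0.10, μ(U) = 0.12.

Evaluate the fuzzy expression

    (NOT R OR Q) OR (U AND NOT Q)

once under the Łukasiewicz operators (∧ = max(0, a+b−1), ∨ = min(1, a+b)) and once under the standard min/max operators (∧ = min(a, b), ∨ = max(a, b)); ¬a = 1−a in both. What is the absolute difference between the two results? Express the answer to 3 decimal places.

0.100

Under Łukasiewicz:
  NOT R = 1 − 0.10 = 0.90
  NOT R OR Q = min(1, a+b) on (0.90, 0.37) = 1.00
  NOT Q = 1 − 0.37 = 0.63
  U AND NOT Q = max(0, a+b−1) on (0.12, 0.63) = 0.00
  (NOT R OR Q) OR (U AND NOT Q) = min(1, a+b) on (1.00, 0.00) = 1.00
  → value = 1.0000
Under standard min/max:
  NOT R = 1 − 0.10 = 0.90
  NOT R OR Q = max(a, b) on (0.90, 0.37) = 0.90
  NOT Q = 1 − 0.37 = 0.63
  U AND NOT Q = min(a, b) on (0.12, 0.63) = 0.12
  (NOT R OR Q) OR (U AND NOT Q) = max(a, b) on (0.90, 0.12) = 0.90
  → value = 0.9000
|1.0000 − 0.9000| = 0.100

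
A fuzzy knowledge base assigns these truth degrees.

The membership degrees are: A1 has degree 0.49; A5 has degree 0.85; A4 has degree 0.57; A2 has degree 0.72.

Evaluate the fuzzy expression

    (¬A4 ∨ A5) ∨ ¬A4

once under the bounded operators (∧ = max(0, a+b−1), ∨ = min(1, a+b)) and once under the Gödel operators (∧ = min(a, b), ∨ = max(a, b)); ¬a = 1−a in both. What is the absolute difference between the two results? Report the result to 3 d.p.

0.150

Under bounded:
  ¬A4 = 1 − 0.57 = 0.43
  ¬A4 ∨ A5 = min(1, a+b) on (0.43, 0.85) = 1.00
  ¬A4 = 1 − 0.57 = 0.43
  (¬A4 ∨ A5) ∨ ¬A4 = min(1, a+b) on (1.00, 0.43) = 1.00
  → value = 1.0000
Under Gödel:
  ¬A4 = 1 − 0.57 = 0.43
  ¬A4 ∨ A5 = max(a, b) on (0.43, 0.85) = 0.85
  ¬A4 = 1 − 0.57 = 0.43
  (¬A4 ∨ A5) ∨ ¬A4 = max(a, b) on (0.85, 0.43) = 0.85
  → value = 0.8500
|1.0000 − 0.8500| = 0.150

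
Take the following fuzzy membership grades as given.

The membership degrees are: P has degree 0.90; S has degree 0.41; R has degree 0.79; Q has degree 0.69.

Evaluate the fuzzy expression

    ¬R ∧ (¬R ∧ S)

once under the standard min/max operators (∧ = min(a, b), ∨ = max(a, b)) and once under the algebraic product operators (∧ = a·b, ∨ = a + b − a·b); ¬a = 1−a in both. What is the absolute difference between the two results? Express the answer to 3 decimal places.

Under standard min/max:
  ¬R = 1 − 0.79 = 0.21
  ¬R = 1 − 0.79 = 0.21
  ¬R ∧ S = min(a, b) on (0.21, 0.41) = 0.21
  ¬R ∧ (¬R ∧ S) = min(a, b) on (0.21, 0.21) = 0.21
  → value = 0.2100
Under algebraic product:
  ¬R = 1 − 0.7900 = 0.2100
  ¬R = 1 − 0.7900 = 0.2100
  ¬R ∧ S = a·b on (0.2100, 0.4100) = 0.0861
  ¬R ∧ (¬R ∧ S) = a·b on (0.2100, 0.0861) = 0.0181
  → value = 0.0181
|0.2100 − 0.0181| = 0.192

0.192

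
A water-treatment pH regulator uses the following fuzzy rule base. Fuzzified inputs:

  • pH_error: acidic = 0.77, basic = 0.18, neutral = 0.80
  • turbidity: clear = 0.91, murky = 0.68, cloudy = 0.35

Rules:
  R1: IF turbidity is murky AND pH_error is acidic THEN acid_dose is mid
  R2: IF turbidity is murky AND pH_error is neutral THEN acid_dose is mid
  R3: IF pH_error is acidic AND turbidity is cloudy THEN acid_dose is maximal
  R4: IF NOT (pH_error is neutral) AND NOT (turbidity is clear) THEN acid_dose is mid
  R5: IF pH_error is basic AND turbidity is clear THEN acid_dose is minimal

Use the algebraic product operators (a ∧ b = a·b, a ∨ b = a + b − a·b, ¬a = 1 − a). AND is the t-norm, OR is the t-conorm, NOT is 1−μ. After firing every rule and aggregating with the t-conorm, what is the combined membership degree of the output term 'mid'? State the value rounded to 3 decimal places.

0.787

R1: murky=0.68, acidic=0.77; AND[a·b] → w = 0.5236
R2: murky=0.68, neutral=0.80; AND[a·b] → w = 0.5440
R3: acidic=0.77, cloudy=0.35; AND[a·b] → w = 0.2695
R4: ¬neutral=1−0.80=0.20, ¬clear=1−0.91=0.09; AND[a·b] → w = 0.0180
R5: basic=0.18, clear=0.91; AND[a·b] → w = 0.1638
Rules with consequent 'mid': {R1, R2, R4} → strengths 0.5236, 0.5440, 0.0180
Aggregate via t-conorm [a + b − a·b]: 0.7867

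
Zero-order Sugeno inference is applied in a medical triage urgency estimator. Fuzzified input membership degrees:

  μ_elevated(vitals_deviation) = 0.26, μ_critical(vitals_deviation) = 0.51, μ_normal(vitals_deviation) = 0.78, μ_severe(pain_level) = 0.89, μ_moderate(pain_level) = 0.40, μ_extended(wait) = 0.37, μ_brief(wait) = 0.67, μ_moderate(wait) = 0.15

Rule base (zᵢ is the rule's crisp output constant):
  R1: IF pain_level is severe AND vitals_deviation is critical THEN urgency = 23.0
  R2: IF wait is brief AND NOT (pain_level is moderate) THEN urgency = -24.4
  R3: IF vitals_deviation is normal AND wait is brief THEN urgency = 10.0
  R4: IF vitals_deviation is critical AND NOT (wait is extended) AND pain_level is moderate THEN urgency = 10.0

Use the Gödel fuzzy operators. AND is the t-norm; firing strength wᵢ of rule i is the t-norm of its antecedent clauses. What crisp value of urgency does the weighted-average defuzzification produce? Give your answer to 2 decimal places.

R1 (z=23.0): severe=0.89, critical=0.51; AND[min(a, b)] → w = 0.51
R2 (z=-24.4): brief=0.67, ¬moderate=1−0.40=0.60; AND[min(a, b)] → w = 0.60
R3 (z=10.0): normal=0.78, brief=0.67; AND[min(a, b)] → w = 0.67
R4 (z=10.0): critical=0.51, ¬extended=1−0.37=0.63, moderate=0.40; AND[min(a, b)] → w = 0.40
Weighted average = (0.51·23.0 + 0.60·-24.4 + 0.67·10.0 + 0.40·10.0) / (0.51 + 0.60 + 0.67 + 0.40)
  = 7.7900 / 2.1800 = 3.57

3.57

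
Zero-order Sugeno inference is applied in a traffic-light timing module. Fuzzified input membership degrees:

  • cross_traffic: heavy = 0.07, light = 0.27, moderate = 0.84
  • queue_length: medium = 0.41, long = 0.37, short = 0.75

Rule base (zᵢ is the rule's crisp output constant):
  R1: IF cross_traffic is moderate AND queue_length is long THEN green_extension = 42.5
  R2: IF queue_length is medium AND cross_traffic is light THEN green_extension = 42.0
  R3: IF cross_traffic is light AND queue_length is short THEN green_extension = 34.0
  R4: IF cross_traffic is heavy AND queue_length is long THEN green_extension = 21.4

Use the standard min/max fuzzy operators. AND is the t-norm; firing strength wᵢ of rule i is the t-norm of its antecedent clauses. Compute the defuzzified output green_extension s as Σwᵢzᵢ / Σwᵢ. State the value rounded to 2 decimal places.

38.51

R1 (z=42.5): moderate=0.84, long=0.37; AND[min(a, b)] → w = 0.37
R2 (z=42.0): medium=0.41, light=0.27; AND[min(a, b)] → w = 0.27
R3 (z=34.0): light=0.27, short=0.75; AND[min(a, b)] → w = 0.27
R4 (z=21.4): heavy=0.07, long=0.37; AND[min(a, b)] → w = 0.07
Weighted average = (0.37·42.5 + 0.27·42.0 + 0.27·34.0 + 0.07·21.4) / (0.37 + 0.27 + 0.27 + 0.07)
  = 37.7430 / 0.9800 = 38.51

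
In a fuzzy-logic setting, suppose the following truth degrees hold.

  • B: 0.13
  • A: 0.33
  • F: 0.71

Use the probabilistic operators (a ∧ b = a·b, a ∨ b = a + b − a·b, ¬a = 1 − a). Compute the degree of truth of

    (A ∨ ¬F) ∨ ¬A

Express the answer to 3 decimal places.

¬F = 1 − 0.7100 = 0.2900
A ∨ ¬F = a + b − a·b on (0.3300, 0.2900) = 0.5243
¬A = 1 − 0.3300 = 0.6700
(A ∨ ¬F) ∨ ¬A = a + b − a·b on (0.5243, 0.6700) = 0.8430

0.843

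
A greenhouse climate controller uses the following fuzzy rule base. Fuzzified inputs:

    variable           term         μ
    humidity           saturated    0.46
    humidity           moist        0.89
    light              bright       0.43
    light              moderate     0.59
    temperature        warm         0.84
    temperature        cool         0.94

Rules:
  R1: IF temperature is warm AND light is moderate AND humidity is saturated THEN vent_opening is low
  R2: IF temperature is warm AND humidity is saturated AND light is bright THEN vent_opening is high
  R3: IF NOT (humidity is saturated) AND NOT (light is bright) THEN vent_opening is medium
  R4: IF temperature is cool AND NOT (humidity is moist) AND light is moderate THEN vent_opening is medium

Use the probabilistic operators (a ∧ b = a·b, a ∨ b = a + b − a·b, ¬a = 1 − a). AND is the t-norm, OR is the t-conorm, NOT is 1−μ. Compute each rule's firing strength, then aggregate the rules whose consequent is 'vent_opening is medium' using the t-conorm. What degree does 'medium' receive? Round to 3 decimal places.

0.350

R1: warm=0.84, moderate=0.59, saturated=0.46; AND[a·b] → w = 0.2280
R2: warm=0.84, saturated=0.46, bright=0.43; AND[a·b] → w = 0.1662
R3: ¬saturated=1−0.46=0.54, ¬bright=1−0.43=0.57; AND[a·b] → w = 0.3078
R4: cool=0.94, ¬moist=1−0.89=0.11, moderate=0.59; AND[a·b] → w = 0.0610
Rules with consequent 'medium': {R3, R4} → strengths 0.3078, 0.0610
Aggregate via t-conorm [a + b − a·b]: 0.3500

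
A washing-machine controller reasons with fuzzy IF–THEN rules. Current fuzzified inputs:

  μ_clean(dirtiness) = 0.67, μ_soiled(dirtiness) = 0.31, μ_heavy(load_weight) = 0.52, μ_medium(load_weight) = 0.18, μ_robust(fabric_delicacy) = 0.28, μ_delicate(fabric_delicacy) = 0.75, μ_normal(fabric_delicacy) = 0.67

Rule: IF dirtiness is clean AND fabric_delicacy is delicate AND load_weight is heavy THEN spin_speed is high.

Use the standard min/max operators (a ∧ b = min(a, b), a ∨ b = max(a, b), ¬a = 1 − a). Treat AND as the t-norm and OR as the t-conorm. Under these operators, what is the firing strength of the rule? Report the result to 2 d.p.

firing strength: clean=0.67, delicate=0.75, heavy=0.52; AND[min(a, b)] → w = 0.52

0.52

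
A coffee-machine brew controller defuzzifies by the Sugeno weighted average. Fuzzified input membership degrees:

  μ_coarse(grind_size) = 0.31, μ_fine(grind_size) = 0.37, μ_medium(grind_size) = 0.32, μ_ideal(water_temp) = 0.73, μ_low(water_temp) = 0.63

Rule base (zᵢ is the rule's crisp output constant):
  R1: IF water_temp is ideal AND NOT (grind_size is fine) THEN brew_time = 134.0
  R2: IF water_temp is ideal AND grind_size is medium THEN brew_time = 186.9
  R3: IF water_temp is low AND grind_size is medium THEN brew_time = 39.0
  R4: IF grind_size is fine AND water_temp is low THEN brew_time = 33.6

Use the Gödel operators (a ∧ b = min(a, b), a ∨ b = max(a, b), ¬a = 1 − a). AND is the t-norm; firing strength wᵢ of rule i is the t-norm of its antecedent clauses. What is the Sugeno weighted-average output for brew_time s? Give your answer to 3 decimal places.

103.134

R1 (z=134.0): ideal=0.73, ¬fine=1−0.37=0.63; AND[min(a, b)] → w = 0.63
R2 (z=186.9): ideal=0.73, medium=0.32; AND[min(a, b)] → w = 0.32
R3 (z=39.0): low=0.63, medium=0.32; AND[min(a, b)] → w = 0.32
R4 (z=33.6): fine=0.37, low=0.63; AND[min(a, b)] → w = 0.37
Weighted average = (0.63·134.0 + 0.32·186.9 + 0.32·39.0 + 0.37·33.6) / (0.63 + 0.32 + 0.32 + 0.37)
  = 169.1400 / 1.6400 = 103.134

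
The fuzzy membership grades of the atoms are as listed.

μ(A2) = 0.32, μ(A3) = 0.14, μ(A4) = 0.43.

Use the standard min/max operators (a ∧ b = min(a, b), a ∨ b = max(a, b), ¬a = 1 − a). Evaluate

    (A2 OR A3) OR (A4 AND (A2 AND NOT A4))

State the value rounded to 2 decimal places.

0.32

A2 OR A3 = max(a, b) on (0.32, 0.14) = 0.32
NOT A4 = 1 − 0.43 = 0.57
A2 AND NOT A4 = min(a, b) on (0.32, 0.57) = 0.32
A4 AND (A2 AND NOT A4) = min(a, b) on (0.43, 0.32) = 0.32
(A2 OR A3) OR (A4 AND (A2 AND NOT A4)) = max(a, b) on (0.32, 0.32) = 0.32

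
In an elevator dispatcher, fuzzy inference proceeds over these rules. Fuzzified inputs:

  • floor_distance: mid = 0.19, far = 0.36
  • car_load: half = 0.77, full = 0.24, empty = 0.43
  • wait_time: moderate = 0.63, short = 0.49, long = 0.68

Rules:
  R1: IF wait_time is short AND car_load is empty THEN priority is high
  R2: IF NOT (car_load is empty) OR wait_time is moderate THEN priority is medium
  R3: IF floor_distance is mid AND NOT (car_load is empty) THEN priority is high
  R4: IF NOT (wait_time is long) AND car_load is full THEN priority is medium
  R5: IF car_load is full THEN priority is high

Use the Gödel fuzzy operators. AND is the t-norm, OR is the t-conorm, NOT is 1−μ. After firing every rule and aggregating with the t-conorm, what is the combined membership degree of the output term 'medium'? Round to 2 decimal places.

R1: short=0.49, empty=0.43; AND[min(a, b)] → w = 0.43
R2: ¬empty=1−0.43=0.57, moderate=0.63; OR[max(a, b)] → w = 0.63
R3: mid=0.19, ¬empty=1−0.43=0.57; AND[min(a, b)] → w = 0.19
R4: ¬long=1−0.68=0.32, full=0.24; AND[min(a, b)] → w = 0.24
R5: full=0.24 → w = 0.24
Rules with consequent 'medium': {R2, R4} → strengths 0.63, 0.24
Aggregate via t-conorm [max(a, b)]: 0.63

0.63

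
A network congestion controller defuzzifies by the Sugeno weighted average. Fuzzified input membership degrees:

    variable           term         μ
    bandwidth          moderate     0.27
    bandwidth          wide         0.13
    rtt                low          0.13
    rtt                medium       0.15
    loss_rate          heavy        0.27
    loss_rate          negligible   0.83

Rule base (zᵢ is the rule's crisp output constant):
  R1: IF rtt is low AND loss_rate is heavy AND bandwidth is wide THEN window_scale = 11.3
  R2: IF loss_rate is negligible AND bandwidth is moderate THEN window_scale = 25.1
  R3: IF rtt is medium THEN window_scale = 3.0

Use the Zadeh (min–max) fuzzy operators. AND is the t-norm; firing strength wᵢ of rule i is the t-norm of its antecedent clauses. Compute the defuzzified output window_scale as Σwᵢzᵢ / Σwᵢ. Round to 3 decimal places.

R1 (z=11.3): low=0.13, heavy=0.27, wide=0.13; AND[min(a, b)] → w = 0.13
R2 (z=25.1): negligible=0.83, moderate=0.27; AND[min(a, b)] → w = 0.27
R3 (z=3.0): medium=0.15 → w = 0.15
Weighted average = (0.13·11.3 + 0.27·25.1 + 0.15·3.0) / (0.13 + 0.27 + 0.15)
  = 8.6960 / 0.5500 = 15.811

15.811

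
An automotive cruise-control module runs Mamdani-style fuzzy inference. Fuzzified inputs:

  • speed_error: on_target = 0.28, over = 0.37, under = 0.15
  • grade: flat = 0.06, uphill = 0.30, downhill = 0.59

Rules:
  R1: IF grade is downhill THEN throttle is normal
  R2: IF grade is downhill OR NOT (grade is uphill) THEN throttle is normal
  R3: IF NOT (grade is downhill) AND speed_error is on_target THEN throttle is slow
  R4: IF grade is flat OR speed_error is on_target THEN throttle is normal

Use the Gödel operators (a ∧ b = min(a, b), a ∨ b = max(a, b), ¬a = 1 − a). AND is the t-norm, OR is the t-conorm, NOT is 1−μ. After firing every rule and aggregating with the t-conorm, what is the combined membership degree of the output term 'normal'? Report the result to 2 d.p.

0.70

R1: downhill=0.59 → w = 0.59
R2: downhill=0.59, ¬uphill=1−0.30=0.70; OR[max(a, b)] → w = 0.70
R3: ¬downhill=1−0.59=0.41, on_target=0.28; AND[min(a, b)] → w = 0.28
R4: flat=0.06, on_target=0.28; OR[max(a, b)] → w = 0.28
Rules with consequent 'normal': {R1, R2, R4} → strengths 0.59, 0.70, 0.28
Aggregate via t-conorm [max(a, b)]: 0.70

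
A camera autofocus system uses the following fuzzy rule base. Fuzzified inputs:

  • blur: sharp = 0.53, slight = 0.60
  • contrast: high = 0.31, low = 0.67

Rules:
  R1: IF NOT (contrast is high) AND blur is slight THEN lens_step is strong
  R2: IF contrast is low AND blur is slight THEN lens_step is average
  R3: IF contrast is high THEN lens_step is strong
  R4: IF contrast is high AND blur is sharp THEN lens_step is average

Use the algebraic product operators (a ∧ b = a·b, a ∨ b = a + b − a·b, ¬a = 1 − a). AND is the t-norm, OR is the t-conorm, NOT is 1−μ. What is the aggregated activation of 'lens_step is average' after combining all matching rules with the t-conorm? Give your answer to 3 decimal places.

0.500

R1: ¬high=1−0.31=0.69, slight=0.60; AND[a·b] → w = 0.4140
R2: low=0.67, slight=0.60; AND[a·b] → w = 0.4020
R3: high=0.31 → w = 0.3100
R4: high=0.31, sharp=0.53; AND[a·b] → w = 0.1643
Rules with consequent 'average': {R2, R4} → strengths 0.4020, 0.1643
Aggregate via t-conorm [a + b − a·b]: 0.5003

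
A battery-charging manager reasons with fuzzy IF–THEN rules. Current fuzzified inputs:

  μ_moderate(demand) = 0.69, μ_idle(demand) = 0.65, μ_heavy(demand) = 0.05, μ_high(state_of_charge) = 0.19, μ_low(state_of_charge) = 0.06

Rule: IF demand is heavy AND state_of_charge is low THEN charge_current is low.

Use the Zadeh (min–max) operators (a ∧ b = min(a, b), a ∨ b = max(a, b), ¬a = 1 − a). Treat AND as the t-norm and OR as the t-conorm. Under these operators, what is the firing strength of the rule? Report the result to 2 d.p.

firing strength: heavy=0.05, low=0.06; AND[min(a, b)] → w = 0.05

0.05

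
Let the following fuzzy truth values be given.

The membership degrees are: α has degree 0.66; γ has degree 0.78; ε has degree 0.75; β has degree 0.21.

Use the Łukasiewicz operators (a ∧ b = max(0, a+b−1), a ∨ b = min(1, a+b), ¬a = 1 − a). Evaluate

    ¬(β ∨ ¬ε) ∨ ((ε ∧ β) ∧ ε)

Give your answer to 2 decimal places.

0.54

¬ε = 1 − 0.75 = 0.25
β ∨ ¬ε = min(1, a+b) on (0.21, 0.25) = 0.46
¬(β ∨ ¬ε) = 1 − 0.46 = 0.54
ε ∧ β = max(0, a+b−1) on (0.75, 0.21) = 0.00
(ε ∧ β) ∧ ε = max(0, a+b−1) on (0.00, 0.75) = 0.00
¬(β ∨ ¬ε) ∨ ((ε ∧ β) ∧ ε) = min(1, a+b) on (0.54, 0.00) = 0.54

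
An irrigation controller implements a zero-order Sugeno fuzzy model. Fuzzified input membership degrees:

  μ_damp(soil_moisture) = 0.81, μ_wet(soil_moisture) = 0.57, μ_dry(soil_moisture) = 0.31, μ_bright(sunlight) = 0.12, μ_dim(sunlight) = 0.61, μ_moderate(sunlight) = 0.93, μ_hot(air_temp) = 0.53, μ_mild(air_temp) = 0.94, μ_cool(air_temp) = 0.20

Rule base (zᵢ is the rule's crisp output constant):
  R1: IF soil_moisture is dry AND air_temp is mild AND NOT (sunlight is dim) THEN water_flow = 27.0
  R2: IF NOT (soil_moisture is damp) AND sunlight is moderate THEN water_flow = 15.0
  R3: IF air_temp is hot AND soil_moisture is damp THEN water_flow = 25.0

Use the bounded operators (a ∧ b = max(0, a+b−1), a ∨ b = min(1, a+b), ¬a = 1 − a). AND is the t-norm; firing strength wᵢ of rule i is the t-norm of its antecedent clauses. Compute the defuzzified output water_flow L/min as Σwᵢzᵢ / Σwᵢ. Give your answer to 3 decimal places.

22.391

R1 (z=27.0): dry=0.31, mild=0.94, ¬dim=1−0.61=0.39; AND[max(0, a+b−1)] → w = 0.00
R2 (z=15.0): ¬damp=1−0.81=0.19, moderate=0.93; AND[max(0, a+b−1)] → w = 0.12
R3 (z=25.0): hot=0.53, damp=0.81; AND[max(0, a+b−1)] → w = 0.34
Weighted average = (0.00·27.0 + 0.12·15.0 + 0.34·25.0) / (0.00 + 0.12 + 0.34)
  = 10.3000 / 0.4600 = 22.391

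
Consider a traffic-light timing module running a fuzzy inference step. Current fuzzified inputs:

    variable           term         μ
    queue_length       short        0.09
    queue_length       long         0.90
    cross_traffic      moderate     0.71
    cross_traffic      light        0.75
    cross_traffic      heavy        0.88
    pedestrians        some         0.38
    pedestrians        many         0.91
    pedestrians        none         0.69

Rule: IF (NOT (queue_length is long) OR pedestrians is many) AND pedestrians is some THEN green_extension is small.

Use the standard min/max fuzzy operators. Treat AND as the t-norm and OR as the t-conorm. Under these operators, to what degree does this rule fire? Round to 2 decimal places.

0.38

firing strength: (¬long=1−0.90=0.10 OR many=0.91) = 0.91; AND[min(a, b)] with some=0.38 → w = 0.38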